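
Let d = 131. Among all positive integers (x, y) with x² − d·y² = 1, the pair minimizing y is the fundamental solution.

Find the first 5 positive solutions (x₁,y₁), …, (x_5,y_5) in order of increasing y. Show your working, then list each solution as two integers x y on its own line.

10610 927
225144199 19670940
4777559892170 417417345873
101379820686703201 8857596059754120
2151279790194282033050 187958187970565080527

[11; 2,4,11,4,2,22] for √131; ℓ=6 ⇒ convergent index 5
i=0: a=11 ⇒ p=11, q=1
i=1: a=2 ⇒ p=23, q=2
…
i=4: a=4 ⇒ p=4727, q=413
i=5: a=2 ⇒ p=10610, q=927
→ (10610, 927).  Check: 10610²=112572100, 131·927²=112572099, difference 1.
(10610+927√131)^2 = 225144199 + 19670940√131
(10610+927√131)^3 = 4777559892170 + 417417345873√131
(10610+927√131)^4 = 101379820686703201 + 8857596059754120√131
(10610+927√131)^5 = 2151279790194282033050 + 187958187970565080527√131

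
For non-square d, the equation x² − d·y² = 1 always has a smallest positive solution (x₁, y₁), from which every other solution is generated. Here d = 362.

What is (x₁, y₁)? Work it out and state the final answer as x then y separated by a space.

723 38

d=362: √d = [19; 38] (ℓ=1, odd), read p_1/q_1
i=0: a=19 ⇒ p=19, q=1
i=1: a=38 ⇒ p=723, q=38
fundamental: x₁=723, y₁=38  (since 522729 − 362·1444 = 1)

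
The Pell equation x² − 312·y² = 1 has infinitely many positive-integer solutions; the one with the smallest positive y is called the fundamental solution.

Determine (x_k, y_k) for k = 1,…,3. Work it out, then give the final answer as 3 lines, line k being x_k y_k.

53 3
5617 318
595349 33705

√312 = [17; 1,1,1,34, …], period ℓ=4 (even) → k=3
step 0: (17, 1)  from 17·(1,0) + (0,1)
step 1: (18, 1)  from 1·(17,1) + (1,0)
step 2: (35, 2)  from 1·(18,1) + (17,1)
step 3: (53, 3)  from 1·(35,2) + (18,1)
→ (53, 3).  Check: 53²=2809, 312·3²=2808, difference 1.
k=2:  x_2 = 53·53+312·3·3 = 5617,  y_2 = 53·3+3·53 = 318
k=3:  x_3 = 53·5617+312·3·318 = 595349,  y_3 = 53·318+3·5617 = 33705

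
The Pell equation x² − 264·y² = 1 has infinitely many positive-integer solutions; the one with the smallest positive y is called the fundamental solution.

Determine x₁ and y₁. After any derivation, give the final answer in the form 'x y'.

65 4

[16; 4,32] for √264; ℓ=2 ⇒ convergent index 1
k=0  a_k=16  p_k/q_k = 16/1
k=1  a_k=4  p_k/q_k = 65/4
→ (65, 4).  Check: 65²=4225, 264·4²=4224, difference 1.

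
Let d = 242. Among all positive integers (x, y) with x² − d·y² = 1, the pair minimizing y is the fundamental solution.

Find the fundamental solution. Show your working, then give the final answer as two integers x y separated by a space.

19601 1260

[15; 1,1,3,1,14,1,3,1,1,30] for √242; ℓ=10 ⇒ convergent index 9
a_0=15:  p_0=15·1+0=15,  q_0=15·0+1=1
…
a_2=1:  p_2=1·16+15=31,  q_2=1·1+1=2
a_3=3:  p_3=3·31+16=109,  q_3=3·2+1=7
a_4=1:  p_4=1·109+31=140,  q_4=1·7+2=9
…
a_6=1:  p_6=1·2069+140=2209,  q_6=1·133+9=142
a_7=3:  p_7=3·2209+2069=8696,  q_7=3·142+133=559
a_8=1:  p_8=1·8696+2209=10905,  q_8=1·559+142=701
a_9=1:  p_9=1·10905+8696=19601,  q_9=1·701+559=1260
→ (19601, 1260).  Check: 19601²=384199201, 242·1260²=384199200, difference 1.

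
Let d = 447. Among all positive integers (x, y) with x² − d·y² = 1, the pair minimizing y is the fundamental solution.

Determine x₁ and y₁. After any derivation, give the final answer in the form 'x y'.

[21; 7,42] for √447; ℓ=2 ⇒ convergent index 1
step 0: (21, 1)  from 21·(1,0) + (0,1)
step 1: (148, 7)  from 7·(21,1) + (1,0)
(x₁, y₁) = (148, 7);  148² − 447·7² = 1 ✓

148 7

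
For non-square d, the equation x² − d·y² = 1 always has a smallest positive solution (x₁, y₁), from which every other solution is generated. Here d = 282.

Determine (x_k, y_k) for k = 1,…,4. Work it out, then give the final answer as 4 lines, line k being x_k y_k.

2351 140
11054401 658280
51977791151 3095232420
244399562937601 14553782180560

[16; 1,3,1,4,1,3,1,32] for √282; ℓ=8 ⇒ convergent index 7
k=0  a_k=16  p_k/q_k = 16/1
k=1  a_k=1  p_k/q_k = 17/1
…
k=5  a_k=1  p_k/q_k = 487/29
k=6  a_k=3  p_k/q_k = 1864/111
k=7  a_k=1  p_k/q_k = 2351/140
(x₁, y₁) = (2351, 140);  2351² − 282·140² = 1 ✓
n=2: (2351,140)∘(2351,140) = (2351·2351+282·140·140, 2351·140+140·2351) = (11054401,658280)
n=3: (11054401,658280)∘(2351,140) = (2351·11054401+282·140·658280, 2351·658280+140·11054401) = (51977791151,3095232420)
n=4: (51977791151,3095232420)∘(2351,140) = (2351·51977791151+282·140·3095232420, 2351·3095232420+140·51977791151) = (244399562937601,14553782180560)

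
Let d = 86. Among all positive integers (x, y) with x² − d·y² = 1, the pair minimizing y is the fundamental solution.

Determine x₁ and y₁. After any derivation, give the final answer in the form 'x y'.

10405 1122

d=86: √d = [9; 3,1,1,1,8,1,1,1,3,18] (ℓ=10, even), read p_9/q_9
a_0=9:  p_0=9·1+0=9,  q_0=9·0+1=1
…
a_3=1:  p_3=1·37+28=65,  q_3=1·4+3=7
…
a_5=8:  p_5=8·102+65=881,  q_5=8·11+7=95
…
a_7=1:  p_7=1·983+881=1864,  q_7=1·106+95=201
a_8=1:  p_8=1·1864+983=2847,  q_8=1·201+106=307
a_9=3:  p_9=3·2847+1864=10405,  q_9=3·307+201=1122
(x₁, y₁) = (10405, 1122);  10405² − 86·1122² = 1 ✓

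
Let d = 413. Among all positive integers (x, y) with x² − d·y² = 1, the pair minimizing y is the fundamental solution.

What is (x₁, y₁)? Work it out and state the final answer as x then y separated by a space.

113399 5580

d=413: √d = [20; 3,9,1,4,1,9,3,40] (ℓ=8, even), read p_7/q_7
i=0: a=20 ⇒ p=20, q=1
i=1: a=3 ⇒ p=61, q=3
i=2: a=9 ⇒ p=569, q=28
…
i=5: a=1 ⇒ p=3719, q=183
i=6: a=9 ⇒ p=36560, q=1799
i=7: a=3 ⇒ p=113399, q=5580
(x₁, y₁) = (113399, 5580);  113399² − 413·5580² = 1 ✓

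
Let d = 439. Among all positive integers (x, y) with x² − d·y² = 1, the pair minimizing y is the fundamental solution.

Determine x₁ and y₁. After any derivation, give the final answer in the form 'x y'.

440 21

[20; 1,19,1,40] for √439; ℓ=4 ⇒ convergent index 3
a_0=20:  p_0=20·1+0=20,  q_0=20·0+1=1
a_1=1:  p_1=1·20+1=21,  q_1=1·1+0=1
a_2=19:  p_2=19·21+20=419,  q_2=19·1+1=20
a_3=1:  p_3=1·419+21=440,  q_3=1·20+1=21
→ (440, 21).  Check: 440²=193600, 439·21²=193599, difference 1.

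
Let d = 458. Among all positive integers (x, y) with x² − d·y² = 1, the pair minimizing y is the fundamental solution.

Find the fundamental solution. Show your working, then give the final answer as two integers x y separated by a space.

[21; 2,2,42] for √458; ℓ=3 ⇒ convergent index 5
a_0=21:  p_0=21·1+0=21,  q_0=21·0+1=1
…
a_2=2:  p_2=2·43+21=107,  q_2=2·2+1=5
a_3=42:  p_3=42·107+43=4537,  q_3=42·5+2=212
a_4=2:  p_4=2·4537+107=9181,  q_4=2·212+5=429
a_5=2:  p_5=2·9181+4537=22899,  q_5=2·429+212=1070
fundamental: x₁=22899, y₁=1070  (since 524364201 − 458·1144900 = 1)

22899 1070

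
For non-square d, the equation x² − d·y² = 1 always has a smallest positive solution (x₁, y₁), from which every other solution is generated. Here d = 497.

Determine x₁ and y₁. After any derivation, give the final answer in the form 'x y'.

√497 = [22; 3,2,2,5,6,5,2,2,3,44, …], period ℓ=10 (even) → k=9
a_0=22:  p_0=22·1+0=22,  q_0=22·0+1=1
…
a_2=2:  p_2=2·67+22=156,  q_2=2·3+1=7
…
a_5=6:  p_5=6·2051+379=12685,  q_5=6·92+17=569
a_6=5:  p_6=5·12685+2051=65476,  q_6=5·569+92=2937
…
a_8=2:  p_8=2·143637+65476=352750,  q_8=2·6443+2937=15823
a_9=3:  p_9=3·352750+143637=1201887,  q_9=3·15823+6443=53912
(x₁, y₁) = (1201887, 53912);  1201887² − 497·53912² = 1 ✓

1201887 53912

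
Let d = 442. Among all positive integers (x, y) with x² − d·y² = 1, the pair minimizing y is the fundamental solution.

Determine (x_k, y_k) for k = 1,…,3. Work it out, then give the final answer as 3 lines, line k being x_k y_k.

√442 = [21; 42, …], period ℓ=1 (odd) → k=1
k=0  a_k=21  p_k/q_k = 21/1
k=1  a_k=42  p_k/q_k = 883/42
→ (883, 42).  Check: 883²=779689, 442·42²=779688, difference 1.
(x_2, y_2) = (883·883 + 442·42·42, 883·42 + 42·883) = (1559377, 74172)
(x_3, y_3) = (883·1559377 + 442·42·74172, 883·74172 + 42·1559377) = (2753858899, 130987710)

883 42
1559377 74172
2753858899 130987710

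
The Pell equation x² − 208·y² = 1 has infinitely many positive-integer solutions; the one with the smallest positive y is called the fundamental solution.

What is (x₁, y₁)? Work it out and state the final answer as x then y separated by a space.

649 45

[14; 2,2,1,2,2,28] for √208; ℓ=6 ⇒ convergent index 5
k=0  a_k=14  p_k/q_k = 14/1
…
k=4  a_k=2  p_k/q_k = 274/19
k=5  a_k=2  p_k/q_k = 649/45
(x₁, y₁) = (649, 45);  649² − 208·45² = 1 ✓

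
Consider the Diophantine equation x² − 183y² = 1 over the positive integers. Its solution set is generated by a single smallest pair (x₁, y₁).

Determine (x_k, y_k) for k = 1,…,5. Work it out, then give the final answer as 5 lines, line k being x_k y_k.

487 36
474337 35064
462003751 34152300
449991179137 33264305136
438290946475687 32399399050164

[13; 1,1,8,1,1,26] for √183; ℓ=6 ⇒ convergent index 5
k=0  a_k=13  p_k/q_k = 13/1
…
k=4  a_k=1  p_k/q_k = 257/19
k=5  a_k=1  p_k/q_k = 487/36
fundamental: x₁=487, y₁=36  (since 237169 − 183·1296 = 1)
k=2:  x_2 = 487·487+183·36·36 = 474337,  y_2 = 487·36+36·487 = 35064
k=3:  x_3 = 487·474337+183·36·35064 = 462003751,  y_3 = 487·35064+36·474337 = 34152300
k=4:  x_4 = 487·462003751+183·36·34152300 = 449991179137,  y_4 = 487·34152300+36·462003751 = 33264305136
k=5:  x_5 = 487·449991179137+183·36·33264305136 = 438290946475687,  y_5 = 487·33264305136+36·449991179137 = 32399399050164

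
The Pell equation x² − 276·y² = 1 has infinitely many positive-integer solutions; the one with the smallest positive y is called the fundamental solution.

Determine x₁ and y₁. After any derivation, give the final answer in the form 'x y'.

7775 468

√276 → a₀=16, period (1,1,1,1,2,2,2,1,1,1,1,32); ℓ=12 even so k=11
k=0  a_k=16  p_k/q_k = 16/1
k=1  a_k=1  p_k/q_k = 17/1
…
k=5  a_k=2  p_k/q_k = 216/13
…
k=10  a_k=1  p_k/q_k = 4768/287
k=11  a_k=1  p_k/q_k = 7775/468
→ (7775, 468).  Check: 7775²=60450625, 276·468²=60450624, difference 1.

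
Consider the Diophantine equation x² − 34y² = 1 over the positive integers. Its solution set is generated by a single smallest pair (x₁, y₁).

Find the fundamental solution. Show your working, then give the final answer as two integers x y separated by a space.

√34 = [5; 1,4,1,10, …], period ℓ=4 (even) → k=3
step 0: (5, 1)  from 5·(1,0) + (0,1)
…
step 2: (29, 5)  from 4·(6,1) + (5,1)
step 3: (35, 6)  from 1·(29,5) + (6,1)
(x₁, y₁) = (35, 6);  35² − 34·6² = 1 ✓

35 6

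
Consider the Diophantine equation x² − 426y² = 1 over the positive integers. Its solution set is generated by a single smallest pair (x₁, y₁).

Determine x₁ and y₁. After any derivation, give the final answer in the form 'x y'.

d=426: √d = [20; 1,1,1,3,2,6,2,3,1,1,1,40] (ℓ=12, even), read p_11/q_11
i=0: a=20 ⇒ p=20, q=1
i=1: a=1 ⇒ p=21, q=1
i=2: a=1 ⇒ p=41, q=2
i=3: a=1 ⇒ p=62, q=3
i=4: a=3 ⇒ p=227, q=11
…
i=6: a=6 ⇒ p=3323, q=161
…
i=8: a=3 ⇒ p=24809, q=1202
i=9: a=1 ⇒ p=31971, q=1549
i=10: a=1 ⇒ p=56780, q=2751
i=11: a=1 ⇒ p=88751, q=4300
(x₁, y₁) = (88751, 4300);  88751² − 426·4300² = 1 ✓

88751 4300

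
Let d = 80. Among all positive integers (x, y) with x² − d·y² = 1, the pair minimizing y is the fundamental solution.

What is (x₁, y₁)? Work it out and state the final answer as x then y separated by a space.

[8; 1,16] for √80; ℓ=2 ⇒ convergent index 1
a_0=8:  p_0=8·1+0=8,  q_0=8·0+1=1
a_1=1:  p_1=1·8+1=9,  q_1=1·1+0=1
→ (9, 1).  Check: 9²=81, 80·1²=80, difference 1.

9 1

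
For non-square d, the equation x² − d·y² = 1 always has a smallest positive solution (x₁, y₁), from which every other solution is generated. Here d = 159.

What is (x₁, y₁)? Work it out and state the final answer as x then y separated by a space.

1324 105

√159 → a₀=12, period (1,1,1,1,3,1,1,1,1,24); ℓ=10 even so k=9
k=0  a_k=12  p_k/q_k = 12/1
…
k=6  a_k=1  p_k/q_k = 290/23
k=7  a_k=1  p_k/q_k = 517/41
k=8  a_k=1  p_k/q_k = 807/64
k=9  a_k=1  p_k/q_k = 1324/105
fundamental: x₁=1324, y₁=105  (since 1752976 − 159·11025 = 1)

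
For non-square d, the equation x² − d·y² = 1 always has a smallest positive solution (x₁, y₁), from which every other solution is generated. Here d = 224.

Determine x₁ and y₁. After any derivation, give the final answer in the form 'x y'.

√224 → a₀=14, period (1,28); ℓ=2 even so k=1
step 0: (14, 1)  from 14·(1,0) + (0,1)
step 1: (15, 1)  from 1·(14,1) + (1,0)
→ (15, 1).  Check: 15²=225, 224·1²=224, difference 1.

15 1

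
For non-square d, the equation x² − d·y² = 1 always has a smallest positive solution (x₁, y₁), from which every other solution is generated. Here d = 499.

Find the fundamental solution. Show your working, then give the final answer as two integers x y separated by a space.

4490 201

√499 = [22; 2,1,21,1,2,44, …], period ℓ=6 (even) → k=5
k=0  a_k=22  p_k/q_k = 22/1
k=1  a_k=2  p_k/q_k = 45/2
k=2  a_k=1  p_k/q_k = 67/3
…
k=4  a_k=1  p_k/q_k = 1519/68
k=5  a_k=2  p_k/q_k = 4490/201
(x₁, y₁) = (4490, 201);  4490² − 499·201² = 1 ✓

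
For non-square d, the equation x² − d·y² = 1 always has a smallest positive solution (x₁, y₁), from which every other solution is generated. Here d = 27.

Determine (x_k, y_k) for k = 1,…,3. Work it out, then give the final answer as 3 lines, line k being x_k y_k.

26 5
1351 260
70226 13515

[5; 5,10] for √27; ℓ=2 ⇒ convergent index 1
k=0  a_k=5  p_k/q_k = 5/1
k=1  a_k=5  p_k/q_k = 26/5
fundamental: x₁=26, y₁=5  (since 676 − 27·25 = 1)
n=2: (26,5)∘(26,5) = (26·26+27·5·5, 26·5+5·26) = (1351,260)
n=3: (1351,260)∘(26,5) = (26·1351+27·5·260, 26·260+5·1351) = (70226,13515)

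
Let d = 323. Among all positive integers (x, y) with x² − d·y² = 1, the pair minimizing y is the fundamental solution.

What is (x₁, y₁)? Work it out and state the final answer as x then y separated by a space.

[17; 1,34] for √323; ℓ=2 ⇒ convergent index 1
i=0: a=17 ⇒ p=17, q=1
i=1: a=1 ⇒ p=18, q=1
→ (18, 1).  Check: 18²=324, 323·1²=323, difference 1.

18 1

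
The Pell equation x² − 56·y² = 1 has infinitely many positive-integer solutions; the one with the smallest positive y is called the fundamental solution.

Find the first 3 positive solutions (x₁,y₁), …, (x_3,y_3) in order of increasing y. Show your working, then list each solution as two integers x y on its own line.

15 2
449 60
13455 1798

d=56: √d = [7; 2,14] (ℓ=2, even), read p_1/q_1
k=0  a_k=7  p_k/q_k = 7/1
k=1  a_k=2  p_k/q_k = 15/2
fundamental: x₁=15, y₁=2  (since 225 − 56·4 = 1)
k=2:  x_2 = 15·15+56·2·2 = 449,  y_2 = 15·2+2·15 = 60
k=3:  x_3 = 15·449+56·2·60 = 13455,  y_3 = 15·60+2·449 = 1798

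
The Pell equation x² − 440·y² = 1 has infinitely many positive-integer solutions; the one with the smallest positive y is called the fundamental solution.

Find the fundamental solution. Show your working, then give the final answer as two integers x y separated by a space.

21 1

d=440: √d = [20; 1,40] (ℓ=2, even), read p_1/q_1
i=0: a=20 ⇒ p=20, q=1
i=1: a=1 ⇒ p=21, q=1
fundamental: x₁=21, y₁=1  (since 441 − 440·1 = 1)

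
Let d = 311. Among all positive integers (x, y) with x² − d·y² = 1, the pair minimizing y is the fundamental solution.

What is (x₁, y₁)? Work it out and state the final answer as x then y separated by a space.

√311 = [17; 1,1,1,2,1,…,1,1,34, …], period ℓ=16 (even) → k=15
i=0: a=17 ⇒ p=17, q=1
…
i=4: a=2 ⇒ p=141, q=8
i=5: a=1 ⇒ p=194, q=11
i=6: a=6 ⇒ p=1305, q=74
i=7: a=3 ⇒ p=4109, q=233
i=8: a=17 ⇒ p=71158, q=4035
…
i=12: a=2 ⇒ p=4565134, q=258865
…
i=14: a=1 ⇒ p=10724507, q=608131
i=15: a=1 ⇒ p=16883880, q=957397
(x₁, y₁) = (16883880, 957397);  16883880² − 311·957397² = 1 ✓

16883880 957397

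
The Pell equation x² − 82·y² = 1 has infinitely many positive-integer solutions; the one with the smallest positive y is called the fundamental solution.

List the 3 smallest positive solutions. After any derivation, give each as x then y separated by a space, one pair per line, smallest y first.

163 18
53137 5868
17322499 1912950

√82 → a₀=9, period (18); ℓ=1 odd so k=1
step 0: (9, 1)  from 9·(1,0) + (0,1)
step 1: (163, 18)  from 18·(9,1) + (1,0)
fundamental: x₁=163, y₁=18  (since 26569 − 82·324 = 1)
k=2:  x_2 = 163·163+82·18·18 = 53137,  y_2 = 163·18+18·163 = 5868
k=3:  x_3 = 163·53137+82·18·5868 = 17322499,  y_3 = 163·5868+18·53137 = 1912950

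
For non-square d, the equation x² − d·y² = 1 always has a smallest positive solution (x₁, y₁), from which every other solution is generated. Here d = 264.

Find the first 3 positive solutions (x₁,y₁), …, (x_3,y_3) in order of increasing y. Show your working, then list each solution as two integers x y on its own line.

d=264: √d = [16; 4,32] (ℓ=2, even), read p_1/q_1
k=0  a_k=16  p_k/q_k = 16/1
k=1  a_k=4  p_k/q_k = 65/4
→ (65, 4).  Check: 65²=4225, 264·4²=4224, difference 1.
(65+4√264)^2 = 8449 + 520√264
(65+4√264)^3 = 1098305 + 67596√264

65 4
8449 520
1098305 67596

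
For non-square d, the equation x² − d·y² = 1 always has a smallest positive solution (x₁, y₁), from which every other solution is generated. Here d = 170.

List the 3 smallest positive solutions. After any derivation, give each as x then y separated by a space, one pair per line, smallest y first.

339 26
229841 17628
155831859 11951758

[13; 26] for √170; ℓ=1 ⇒ convergent index 1
a_0=13:  p_0=13·1+0=13,  q_0=13·0+1=1
a_1=26:  p_1=26·13+1=339,  q_1=26·1+0=26
→ (339, 26).  Check: 339²=114921, 170·26²=114920, difference 1.
k=2:  x_2 = 339·339+170·26·26 = 229841,  y_2 = 339·26+26·339 = 17628
k=3:  x_3 = 339·229841+170·26·17628 = 155831859,  y_3 = 339·17628+26·229841 = 11951758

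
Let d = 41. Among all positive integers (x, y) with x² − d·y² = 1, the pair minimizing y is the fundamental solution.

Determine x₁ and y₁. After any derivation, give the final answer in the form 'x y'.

[6; 2,2,12] for √41; ℓ=3 ⇒ convergent index 5
a_0=6:  p_0=6·1+0=6,  q_0=6·0+1=1
a_1=2:  p_1=2·6+1=13,  q_1=2·1+0=2
a_2=2:  p_2=2·13+6=32,  q_2=2·2+1=5
a_3=12:  p_3=12·32+13=397,  q_3=12·5+2=62
a_4=2:  p_4=2·397+32=826,  q_4=2·62+5=129
a_5=2:  p_5=2·826+397=2049,  q_5=2·129+62=320
(x₁, y₁) = (2049, 320);  2049² − 41·320² = 1 ✓

2049 320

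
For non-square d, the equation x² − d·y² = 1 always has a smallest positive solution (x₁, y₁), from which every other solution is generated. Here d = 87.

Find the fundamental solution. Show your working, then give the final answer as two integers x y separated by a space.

28 3

√87 = [9; 3,18, …], period ℓ=2 (even) → k=1
i=0: a=9 ⇒ p=9, q=1
i=1: a=3 ⇒ p=28, q=3
→ (28, 3).  Check: 28²=784, 87·3²=783, difference 1.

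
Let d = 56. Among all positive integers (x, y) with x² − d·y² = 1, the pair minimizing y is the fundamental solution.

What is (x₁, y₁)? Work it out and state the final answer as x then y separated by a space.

[7; 2,14] for √56; ℓ=2 ⇒ convergent index 1
k=0  a_k=7  p_k/q_k = 7/1
k=1  a_k=2  p_k/q_k = 15/2
(x₁, y₁) = (15, 2);  15² − 56·2² = 1 ✓

15 2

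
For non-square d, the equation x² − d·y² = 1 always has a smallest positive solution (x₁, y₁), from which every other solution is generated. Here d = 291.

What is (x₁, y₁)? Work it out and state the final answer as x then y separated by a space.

290 17

√291 → a₀=17, period (17,34); ℓ=2 even so k=1
step 0: (17, 1)  from 17·(1,0) + (0,1)
step 1: (290, 17)  from 17·(17,1) + (1,0)
→ (290, 17).  Check: 290²=84100, 291·17²=84099, difference 1.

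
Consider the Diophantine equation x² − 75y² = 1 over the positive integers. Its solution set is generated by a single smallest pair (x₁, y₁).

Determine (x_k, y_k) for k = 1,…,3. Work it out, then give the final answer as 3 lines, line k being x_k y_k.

26 3
1351 156
70226 8109

√75 = [8; 1,1,1,16, …], period ℓ=4 (even) → k=3
step 0: (8, 1)  from 8·(1,0) + (0,1)
…
step 2: (17, 2)  from 1·(9,1) + (8,1)
step 3: (26, 3)  from 1·(17,2) + (9,1)
(x₁, y₁) = (26, 3);  26² − 75·3² = 1 ✓
n=2: (26,3)∘(26,3) = (26·26+75·3·3, 26·3+3·26) = (1351,156)
n=3: (1351,156)∘(26,3) = (26·1351+75·3·156, 26·156+3·1351) = (70226,8109)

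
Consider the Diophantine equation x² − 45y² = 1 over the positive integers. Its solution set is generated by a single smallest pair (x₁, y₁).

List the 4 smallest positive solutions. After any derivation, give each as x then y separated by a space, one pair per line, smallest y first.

√45 = [6; 1,2,2,2,1,12, …], period ℓ=6 (even) → k=5
a_0=6:  p_0=6·1+0=6,  q_0=6·0+1=1
a_1=1:  p_1=1·6+1=7,  q_1=1·1+0=1
a_2=2:  p_2=2·7+6=20,  q_2=2·1+1=3
…
a_4=2:  p_4=2·47+20=114,  q_4=2·7+3=17
a_5=1:  p_5=1·114+47=161,  q_5=1·17+7=24
fundamental: x₁=161, y₁=24  (since 25921 − 45·576 = 1)
k=2:  x_2 = 161·161+45·24·24 = 51841,  y_2 = 161·24+24·161 = 7728
k=3:  x_3 = 161·51841+45·24·7728 = 16692641,  y_3 = 161·7728+24·51841 = 2488392
k=4:  x_4 = 161·16692641+45·24·2488392 = 5374978561,  y_4 = 161·2488392+24·16692641 = 801254496

161 24
51841 7728
16692641 2488392
5374978561 801254496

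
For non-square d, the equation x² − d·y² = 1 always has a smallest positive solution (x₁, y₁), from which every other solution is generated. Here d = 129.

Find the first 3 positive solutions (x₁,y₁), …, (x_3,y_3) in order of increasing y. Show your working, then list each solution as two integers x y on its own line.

d=129: √d = [11; 2,1,3,1,6,1,3,1,2,22] (ℓ=10, even), read p_9/q_9
k=0  a_k=11  p_k/q_k = 11/1
…
k=2  a_k=1  p_k/q_k = 34/3
k=3  a_k=3  p_k/q_k = 125/11
…
k=5  a_k=6  p_k/q_k = 1079/95
k=6  a_k=1  p_k/q_k = 1238/109
…
k=8  a_k=1  p_k/q_k = 6031/531
k=9  a_k=2  p_k/q_k = 16855/1484
(x₁, y₁) = (16855, 1484);  16855² − 129·1484² = 1 ✓
n=2: (16855,1484)∘(16855,1484) = (16855·16855+129·1484·1484, 16855·1484+1484·16855) = (568182049,50025640)
n=3: (568182049,50025640)∘(16855,1484) = (16855·568182049+129·1484·50025640, 16855·50025640+1484·568182049) = (19153416854935,1686364322916)

16855 1484
568182049 50025640
19153416854935 1686364322916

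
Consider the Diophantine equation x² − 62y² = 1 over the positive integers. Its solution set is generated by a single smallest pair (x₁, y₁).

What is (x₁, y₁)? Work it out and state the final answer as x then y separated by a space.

√62 → a₀=7, period (1,6,1,14); ℓ=4 even so k=3
step 0: (7, 1)  from 7·(1,0) + (0,1)
…
step 2: (55, 7)  from 6·(8,1) + (7,1)
step 3: (63, 8)  from 1·(55,7) + (8,1)
fundamental: x₁=63, y₁=8  (since 3969 − 62·64 = 1)

63 8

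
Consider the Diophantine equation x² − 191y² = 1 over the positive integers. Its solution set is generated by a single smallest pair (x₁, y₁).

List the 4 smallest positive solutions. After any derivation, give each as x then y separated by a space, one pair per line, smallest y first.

8994000 650783
161784071999999 11706284604000
2910171887135973018000 210572647456751349217
52348171905801720863712000001 3787780782452031563430792000

d=191: √d = [13; 1,4,1,1,3,…,4,1,26] (ℓ=16, even), read p_15/q_15
a_0=13:  p_0=13·1+0=13,  q_0=13·0+1=1
a_1=1:  p_1=1·13+1=14,  q_1=1·1+0=1
…
a_3=1:  p_3=1·69+14=83,  q_3=1·5+1=6
…
a_5=3:  p_5=3·152+83=539,  q_5=3·11+6=39
…
a_9=2:  p_9=2·40217+2999=83433,  q_9=2·2910+217=6037
a_10=2:  p_10=2·83433+40217=207083,  q_10=2·6037+2910=14984
a_11=3:  p_11=3·207083+83433=704682,  q_11=3·14984+6037=50989
…
a_14=4:  p_14=4·1616447+911765=7377553,  q_14=4·116962+65973=533821
a_15=1:  p_15=1·7377553+1616447=8994000,  q_15=1·533821+116962=650783
→ (8994000, 650783).  Check: 8994000²=80892036000000, 191·650783²=80892035999999, difference 1.
(x_2, y_2) = (8994000·8994000 + 191·650783·650783, 8994000·650783 + 650783·8994000) = (161784071999999, 11706284604000)
(x_3, y_3) = (8994000·161784071999999 + 191·650783·11706284604000, 8994000·11706284604000 + 650783·161784071999999) = (2910171887135973018000, 210572647456751349217)
(x_4, y_4) = (8994000·2910171887135973018000 + 191·650783·210572647456751349217, 8994000·210572647456751349217 + 650783·2910171887135973018000) = (52348171905801720863712000001, 3787780782452031563430792000)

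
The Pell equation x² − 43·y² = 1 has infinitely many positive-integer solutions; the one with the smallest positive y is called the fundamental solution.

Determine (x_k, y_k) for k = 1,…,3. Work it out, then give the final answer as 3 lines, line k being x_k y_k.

3482 531
24248647 3697884
168867574226 25752063645

d=43: √d = [6; 1,1,3,1,5,1,3,1,1,12] (ℓ=10, even), read p_9/q_9
step 0: (6, 1)  from 6·(1,0) + (0,1)
…
step 4: (59, 9)  from 1·(46,7) + (13,2)
…
step 8: (1941, 296)  from 1·(1541,235) + (400,61)
step 9: (3482, 531)  from 1·(1941,296) + (1541,235)
fundamental: x₁=3482, y₁=531  (since 12124324 − 43·281961 = 1)
n=2: (3482,531)∘(3482,531) = (3482·3482+43·531·531, 3482·531+531·3482) = (24248647,3697884)
n=3: (24248647,3697884)∘(3482,531) = (3482·24248647+43·531·3697884, 3482·3697884+531·24248647) = (168867574226,25752063645)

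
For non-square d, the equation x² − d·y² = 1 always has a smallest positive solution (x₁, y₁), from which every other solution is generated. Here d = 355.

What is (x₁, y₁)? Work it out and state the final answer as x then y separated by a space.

954809 50676

[18; 1,5,3,3,1,6,1,3,3,5,1,36] for √355; ℓ=12 ⇒ convergent index 11
step 0: (18, 1)  from 18·(1,0) + (0,1)
…
step 4: (1187, 63)  from 3·(358,19) + (113,6)
…
step 6: (10457, 555)  from 6·(1545,82) + (1187,63)
…
step 8: (46463, 2466)  from 3·(12002,637) + (10457,555)
…
step 10: (803418, 42641)  from 5·(151391,8035) + (46463,2466)
step 11: (954809, 50676)  from 1·(803418,42641) + (151391,8035)
fundamental: x₁=954809, y₁=50676  (since 911660226481 − 355·2568056976 = 1)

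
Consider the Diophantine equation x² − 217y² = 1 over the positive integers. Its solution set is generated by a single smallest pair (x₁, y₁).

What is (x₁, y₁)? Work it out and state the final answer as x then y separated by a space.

d=217: √d = [14; 1,2,1,2,1,…,2,1,28] (ℓ=16, even), read p_15/q_15
k=0  a_k=14  p_k/q_k = 14/1
k=1  a_k=1  p_k/q_k = 15/1
k=2  a_k=2  p_k/q_k = 44/3
k=3  a_k=1  p_k/q_k = 59/4
k=4  a_k=2  p_k/q_k = 162/11
…
k=6  a_k=1  p_k/q_k = 383/26
k=7  a_k=9  p_k/q_k = 3668/249
k=8  a_k=4  p_k/q_k = 15055/1022
k=9  a_k=9  p_k/q_k = 139163/9447
k=10  a_k=1  p_k/q_k = 154218/10469
k=11  a_k=1  p_k/q_k = 293381/19916
…
k=13  a_k=1  p_k/q_k = 1034361/70217
k=14  a_k=2  p_k/q_k = 2809702/190735
k=15  a_k=1  p_k/q_k = 3844063/260952
fundamental: x₁=3844063, y₁=260952  (since 14776820347969 − 217·68095946304 = 1)

3844063 260952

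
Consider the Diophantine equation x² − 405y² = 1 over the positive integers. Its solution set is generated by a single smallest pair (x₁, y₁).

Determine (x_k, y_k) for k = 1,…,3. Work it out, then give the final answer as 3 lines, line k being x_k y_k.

d=405: √d = [20; 8,40] (ℓ=2, even), read p_1/q_1
k=0  a_k=20  p_k/q_k = 20/1
k=1  a_k=8  p_k/q_k = 161/8
fundamental: x₁=161, y₁=8  (since 25921 − 405·64 = 1)
n=2: (161,8)∘(161,8) = (161·161+405·8·8, 161·8+8·161) = (51841,2576)
n=3: (51841,2576)∘(161,8) = (161·51841+405·8·2576, 161·2576+8·51841) = (16692641,829464)

161 8
51841 2576
16692641 829464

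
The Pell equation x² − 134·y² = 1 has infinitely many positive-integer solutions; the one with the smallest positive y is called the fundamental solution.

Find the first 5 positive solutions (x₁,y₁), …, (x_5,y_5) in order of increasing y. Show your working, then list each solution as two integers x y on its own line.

145925 12606
42588211249 3679061100
12429369452874725 1073733982022394
3627511474778900280001 313369262649556627800
1058689223901792677265417125 91456819303199367841407606

√134 → a₀=11, period (1,1,2,1,3,…,1,1,22); ℓ=14 even so k=13
i=0: a=11 ⇒ p=11, q=1
…
i=3: a=2 ⇒ p=58, q=5
…
i=7: a=10 ⇒ p=4121, q=356
…
i=12: a=1 ⇒ p=84029, q=7259
i=13: a=1 ⇒ p=145925, q=12606
fundamental: x₁=145925, y₁=12606  (since 21294105625 − 134·158911236 = 1)
(x_2, y_2) = (145925·145925 + 134·12606·12606, 145925·12606 + 12606·145925) = (42588211249, 3679061100)
(x_3, y_3) = (145925·42588211249 + 134·12606·3679061100, 145925·3679061100 + 12606·42588211249) = (12429369452874725, 1073733982022394)
(x_4, y_4) = (145925·12429369452874725 + 134·12606·1073733982022394, 145925·1073733982022394 + 12606·12429369452874725) = (3627511474778900280001, 313369262649556627800)
(x_5, y_5) = (145925·3627511474778900280001 + 134·12606·313369262649556627800, 145925·313369262649556627800 + 12606·3627511474778900280001) = (1058689223901792677265417125, 91456819303199367841407606)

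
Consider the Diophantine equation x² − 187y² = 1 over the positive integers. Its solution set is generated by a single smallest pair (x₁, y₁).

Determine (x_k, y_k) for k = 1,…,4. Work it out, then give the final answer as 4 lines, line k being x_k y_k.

√187 → a₀=13, period (1,2,13,2,1,26); ℓ=6 even so k=5
step 0: (13, 1)  from 13·(1,0) + (0,1)
…
step 2: (41, 3)  from 2·(14,1) + (13,1)
step 3: (547, 40)  from 13·(41,3) + (14,1)
step 4: (1135, 83)  from 2·(547,40) + (41,3)
step 5: (1682, 123)  from 1·(1135,83) + (547,40)
(x₁, y₁) = (1682, 123);  1682² − 187·123² = 1 ✓
k=2:  x_2 = 1682·1682+187·123·123 = 5658247,  y_2 = 1682·123+123·1682 = 413772
k=3:  x_3 = 1682·5658247+187·123·413772 = 19034341226,  y_3 = 1682·413772+123·5658247 = 1391928885
k=4:  x_4 = 1682·19034341226+187·123·1391928885 = 64031518226017,  y_4 = 1682·1391928885+123·19034341226 = 4682448355368

1682 123
5658247 413772
19034341226 1391928885
64031518226017 4682448355368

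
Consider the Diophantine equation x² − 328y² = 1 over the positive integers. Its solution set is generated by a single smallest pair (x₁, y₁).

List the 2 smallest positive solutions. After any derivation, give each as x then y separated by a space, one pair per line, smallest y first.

163 9
53137 2934

√328 → a₀=18, period (9,36); ℓ=2 even so k=1
k=0  a_k=18  p_k/q_k = 18/1
k=1  a_k=9  p_k/q_k = 163/9
→ (163, 9).  Check: 163²=26569, 328·9²=26568, difference 1.
(x_2, y_2) = (163·163 + 328·9·9, 163·9 + 9·163) = (53137, 2934)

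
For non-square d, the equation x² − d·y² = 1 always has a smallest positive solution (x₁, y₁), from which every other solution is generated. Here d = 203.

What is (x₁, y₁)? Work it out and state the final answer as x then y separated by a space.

57 4

√203 → a₀=14, period (4,28); ℓ=2 even so k=1
i=0: a=14 ⇒ p=14, q=1
i=1: a=4 ⇒ p=57, q=4
fundamental: x₁=57, y₁=4  (since 3249 − 203·16 = 1)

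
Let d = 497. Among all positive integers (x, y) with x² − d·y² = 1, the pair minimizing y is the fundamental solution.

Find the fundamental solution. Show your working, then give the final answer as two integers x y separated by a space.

[22; 3,2,2,5,6,5,2,2,3,44] for √497; ℓ=10 ⇒ convergent index 9
k=0  a_k=22  p_k/q_k = 22/1
…
k=2  a_k=2  p_k/q_k = 156/7
k=3  a_k=2  p_k/q_k = 379/17
k=4  a_k=5  p_k/q_k = 2051/92
k=5  a_k=6  p_k/q_k = 12685/569
k=6  a_k=5  p_k/q_k = 65476/2937
k=7  a_k=2  p_k/q_k = 143637/6443
k=8  a_k=2  p_k/q_k = 352750/15823
k=9  a_k=3  p_k/q_k = 1201887/53912
(x₁, y₁) = (1201887, 53912);  1201887² − 497·53912² = 1 ✓

1201887 53912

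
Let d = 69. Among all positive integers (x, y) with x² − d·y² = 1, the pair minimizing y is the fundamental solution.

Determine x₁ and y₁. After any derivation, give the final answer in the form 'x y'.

d=69: √d = [8; 3,3,1,4,1,3,3,16] (ℓ=8, even), read p_7/q_7
k=0  a_k=8  p_k/q_k = 8/1
…
k=3  a_k=1  p_k/q_k = 108/13
…
k=5  a_k=1  p_k/q_k = 623/75
k=6  a_k=3  p_k/q_k = 2384/287
k=7  a_k=3  p_k/q_k = 7775/936
(x₁, y₁) = (7775, 936);  7775² − 69·936² = 1 ✓

7775 936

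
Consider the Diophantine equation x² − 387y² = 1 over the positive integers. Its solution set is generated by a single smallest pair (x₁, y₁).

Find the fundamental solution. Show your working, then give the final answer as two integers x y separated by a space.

3482 177

√387 → a₀=19, period (1,2,19,2,1,38); ℓ=6 even so k=5
i=0: a=19 ⇒ p=19, q=1
i=1: a=1 ⇒ p=20, q=1
i=2: a=2 ⇒ p=59, q=3
i=3: a=19 ⇒ p=1141, q=58
i=4: a=2 ⇒ p=2341, q=119
i=5: a=1 ⇒ p=3482, q=177
fundamental: x₁=3482, y₁=177  (since 12124324 − 387·31329 = 1)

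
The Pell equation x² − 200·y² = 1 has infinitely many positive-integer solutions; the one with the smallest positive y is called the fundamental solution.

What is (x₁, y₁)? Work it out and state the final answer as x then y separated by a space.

99 7

√200 = [14; 7,28, …], period ℓ=2 (even) → k=1
k=0  a_k=14  p_k/q_k = 14/1
k=1  a_k=7  p_k/q_k = 99/7
(x₁, y₁) = (99, 7);  99² − 200·7² = 1 ✓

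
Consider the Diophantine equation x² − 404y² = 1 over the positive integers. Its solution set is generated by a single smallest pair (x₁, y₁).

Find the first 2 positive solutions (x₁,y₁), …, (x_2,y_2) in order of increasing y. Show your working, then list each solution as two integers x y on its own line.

201 10
80801 4020

d=404: √d = [20; 10,40] (ℓ=2, even), read p_1/q_1
k=0  a_k=20  p_k/q_k = 20/1
k=1  a_k=10  p_k/q_k = 201/10
fundamental: x₁=201, y₁=10  (since 40401 − 404·100 = 1)
(201+10√404)^2 = 80801 + 4020√404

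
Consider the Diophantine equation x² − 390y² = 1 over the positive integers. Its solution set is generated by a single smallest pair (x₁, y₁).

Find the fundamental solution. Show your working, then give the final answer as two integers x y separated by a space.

[19; 1,2,1,38] for √390; ℓ=4 ⇒ convergent index 3
a_0=19:  p_0=19·1+0=19,  q_0=19·0+1=1
…
a_2=2:  p_2=2·20+19=59,  q_2=2·1+1=3
a_3=1:  p_3=1·59+20=79,  q_3=1·3+1=4
→ (79, 4).  Check: 79²=6241, 390·4²=6240, difference 1.

79 4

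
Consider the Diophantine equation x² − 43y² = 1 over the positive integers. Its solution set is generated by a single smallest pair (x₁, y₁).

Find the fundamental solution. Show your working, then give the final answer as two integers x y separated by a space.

√43 → a₀=6, period (1,1,3,1,5,1,3,1,1,12); ℓ=10 even so k=9
step 0: (6, 1)  from 6·(1,0) + (0,1)
step 1: (7, 1)  from 1·(6,1) + (1,0)
step 2: (13, 2)  from 1·(7,1) + (6,1)
step 3: (46, 7)  from 3·(13,2) + (7,1)
step 4: (59, 9)  from 1·(46,7) + (13,2)
step 5: (341, 52)  from 5·(59,9) + (46,7)
…
step 7: (1541, 235)  from 3·(400,61) + (341,52)
step 8: (1941, 296)  from 1·(1541,235) + (400,61)
step 9: (3482, 531)  from 1·(1941,296) + (1541,235)
(x₁, y₁) = (3482, 531);  3482² − 43·531² = 1 ✓

3482 531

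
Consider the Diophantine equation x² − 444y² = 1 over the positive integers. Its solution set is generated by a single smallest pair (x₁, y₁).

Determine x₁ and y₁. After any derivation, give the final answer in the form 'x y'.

295 14

√444 = [21; 14,42, …], period ℓ=2 (even) → k=1
k=0  a_k=21  p_k/q_k = 21/1
k=1  a_k=14  p_k/q_k = 295/14
(x₁, y₁) = (295, 14);  295² − 444·14² = 1 ✓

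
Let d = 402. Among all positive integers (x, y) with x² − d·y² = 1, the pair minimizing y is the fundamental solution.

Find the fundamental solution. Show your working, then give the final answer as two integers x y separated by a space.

401 20

√402 = [20; 20,40, …], period ℓ=2 (even) → k=1
i=0: a=20 ⇒ p=20, q=1
i=1: a=20 ⇒ p=401, q=20
(x₁, y₁) = (401, 20);  401² − 402·20² = 1 ✓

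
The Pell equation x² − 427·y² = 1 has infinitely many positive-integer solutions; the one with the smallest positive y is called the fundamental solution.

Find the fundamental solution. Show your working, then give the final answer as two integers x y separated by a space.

62 3

[20; 1,1,1,40] for √427; ℓ=4 ⇒ convergent index 3
a_0=20:  p_0=20·1+0=20,  q_0=20·0+1=1
a_1=1:  p_1=1·20+1=21,  q_1=1·1+0=1
a_2=1:  p_2=1·21+20=41,  q_2=1·1+1=2
a_3=1:  p_3=1·41+21=62,  q_3=1·2+1=3
fundamental: x₁=62, y₁=3  (since 3844 − 427·9 = 1)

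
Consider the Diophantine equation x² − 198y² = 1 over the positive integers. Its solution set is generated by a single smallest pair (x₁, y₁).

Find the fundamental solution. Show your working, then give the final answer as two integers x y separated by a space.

√198 → a₀=14, period (14,28); ℓ=2 even so k=1
a_0=14:  p_0=14·1+0=14,  q_0=14·0+1=1
a_1=14:  p_1=14·14+1=197,  q_1=14·1+0=14
fundamental: x₁=197, y₁=14  (since 38809 − 198·196 = 1)

197 14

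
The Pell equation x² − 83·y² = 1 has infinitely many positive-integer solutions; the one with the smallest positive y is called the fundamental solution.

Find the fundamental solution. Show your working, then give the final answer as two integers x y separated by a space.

[9; 9,18] for √83; ℓ=2 ⇒ convergent index 1
i=0: a=9 ⇒ p=9, q=1
i=1: a=9 ⇒ p=82, q=9
(x₁, y₁) = (82, 9);  82² − 83·9² = 1 ✓

82 9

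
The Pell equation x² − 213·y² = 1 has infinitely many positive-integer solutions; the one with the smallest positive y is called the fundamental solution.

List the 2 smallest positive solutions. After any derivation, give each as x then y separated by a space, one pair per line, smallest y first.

194399 13320
75581942401 5178789360

[14; 1,1,2,6,1,8,1,6,2,1,1,28] for √213; ℓ=12 ⇒ convergent index 11
k=0  a_k=14  p_k/q_k = 14/1
k=1  a_k=1  p_k/q_k = 15/1
k=2  a_k=1  p_k/q_k = 29/2
…
k=4  a_k=6  p_k/q_k = 467/32
k=5  a_k=1  p_k/q_k = 540/37
…
k=7  a_k=1  p_k/q_k = 5327/365
…
k=10  a_k=1  p_k/q_k = 115574/7919
k=11  a_k=1  p_k/q_k = 194399/13320
→ (194399, 13320).  Check: 194399²=37790971201, 213·13320²=37790971200, difference 1.
(194399+13320√213)^2 = 75581942401 + 5178789360√213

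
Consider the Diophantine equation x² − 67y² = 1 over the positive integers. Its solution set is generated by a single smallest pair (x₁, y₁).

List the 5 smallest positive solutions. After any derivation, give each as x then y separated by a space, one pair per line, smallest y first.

[8; 5,2,1,1,7,1,1,2,5,16] for √67; ℓ=10 ⇒ convergent index 9
i=0: a=8 ⇒ p=8, q=1
i=1: a=5 ⇒ p=41, q=5
i=2: a=2 ⇒ p=90, q=11
i=3: a=1 ⇒ p=131, q=16
i=4: a=1 ⇒ p=221, q=27
i=5: a=7 ⇒ p=1678, q=205
…
i=8: a=2 ⇒ p=9053, q=1106
i=9: a=5 ⇒ p=48842, q=5967
→ (48842, 5967).  Check: 48842²=2385540964, 67·5967²=2385540963, difference 1.
(48842+5967√67)^2 = 4771081927 + 582880428√67
(48842+5967√67)^3 = 466058366908226 + 56938091722785√67
(48842+5967√67)^4 = 45526445508292066657 + 5561940551265649512√67
(48842+5967√67)^5 = 4447205302565943872414162 + 543312600752895615207423√67

48842 5967
4771081927 582880428
466058366908226 56938091722785
45526445508292066657 5561940551265649512
4447205302565943872414162 543312600752895615207423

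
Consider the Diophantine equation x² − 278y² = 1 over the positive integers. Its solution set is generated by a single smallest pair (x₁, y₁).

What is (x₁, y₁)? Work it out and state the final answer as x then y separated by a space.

2501 150

[16; 1,2,16,2,1,32] for √278; ℓ=6 ⇒ convergent index 5
k=0  a_k=16  p_k/q_k = 16/1
k=1  a_k=1  p_k/q_k = 17/1
…
k=4  a_k=2  p_k/q_k = 1684/101
k=5  a_k=1  p_k/q_k = 2501/150
→ (2501, 150).  Check: 2501²=6255001, 278·150²=6255000, difference 1.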